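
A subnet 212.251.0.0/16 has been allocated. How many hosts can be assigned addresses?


Host bits = 32 - 16 = 16
Total addresses = 2^16 = 65536
Usable = total - 2 (network and broadcast)
Usable hosts: 65534


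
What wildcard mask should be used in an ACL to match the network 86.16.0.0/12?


Subnet mask: 255.240.0.0
Wildcard = 255.255.255.255 - subnet mask
255 - 255 = 0
255 - 240 = 15
255 - 0 = 255
255 - 0 = 255
Wildcard: 0.15.255.255


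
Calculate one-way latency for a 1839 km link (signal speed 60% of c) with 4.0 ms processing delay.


Speed = 0.6 * 3e5 km/s = 180000 km/s
Propagation delay = 1839 / 180000 = 0.0102 s = 10.2167 ms
Processing delay = 4.0 ms
Total one-way latency = 14.2167 ms


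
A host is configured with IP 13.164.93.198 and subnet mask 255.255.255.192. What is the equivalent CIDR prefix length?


Binary: 11111111.11111111.11111111.11000000
Count leading 1s
Prefix: /26


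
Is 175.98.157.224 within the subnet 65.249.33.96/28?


Subnet network: 65.249.33.96
Test IP AND mask: 175.98.157.224
No, 175.98.157.224 is not in 65.249.33.96/28


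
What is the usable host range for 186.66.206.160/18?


Network: 186.66.192.0
Broadcast: 186.66.255.255
First usable = network + 1
Last usable = broadcast - 1
Range: 186.66.192.1 to 186.66.255.254


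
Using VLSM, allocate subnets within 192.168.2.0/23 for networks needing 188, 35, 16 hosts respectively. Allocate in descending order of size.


188 hosts -> /24 (254 usable): 192.168.2.0/24
35 hosts -> /26 (62 usable): 192.168.3.0/26
16 hosts -> /27 (30 usable): 192.168.3.64/27
Allocation: 192.168.2.0/24 (188 hosts, 254 usable); 192.168.3.0/26 (35 hosts, 62 usable); 192.168.3.64/27 (16 hosts, 30 usable)


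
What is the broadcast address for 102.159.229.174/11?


Network: 102.128.0.0/11
Host bits = 21
Set all host bits to 1:
Broadcast: 102.159.255.255


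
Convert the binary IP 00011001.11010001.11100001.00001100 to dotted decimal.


00011001 = 25
11010001 = 209
11100001 = 225
00001100 = 12
IP: 25.209.225.12


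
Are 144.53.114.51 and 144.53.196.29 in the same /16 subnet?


Mask: 255.255.0.0
144.53.114.51 AND mask = 144.53.0.0
144.53.196.29 AND mask = 144.53.0.0
Yes, same subnet (144.53.0.0)


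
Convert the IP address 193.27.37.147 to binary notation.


193 = 11000001
27 = 00011011
37 = 00100101
147 = 10010011
Binary: 11000001.00011011.00100101.10010011


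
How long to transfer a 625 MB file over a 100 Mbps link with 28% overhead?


Effective throughput = 100 * (1 - 28/100) = 72 Mbps
File size in Mb = 625 * 8 = 5000 Mb
Time = 5000 / 72
Time = 69.4444 seconds


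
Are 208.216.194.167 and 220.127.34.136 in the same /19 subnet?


Mask: 255.255.224.0
208.216.194.167 AND mask = 208.216.192.0
220.127.34.136 AND mask = 220.127.32.0
No, different subnets (208.216.192.0 vs 220.127.32.0)


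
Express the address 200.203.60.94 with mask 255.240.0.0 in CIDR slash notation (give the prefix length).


Binary: 11111111.11110000.00000000.00000000
Count leading 1s
Prefix: /12


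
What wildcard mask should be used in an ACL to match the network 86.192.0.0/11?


Subnet mask: 255.224.0.0
Wildcard = 255.255.255.255 - subnet mask
255 - 255 = 0
255 - 224 = 31
255 - 0 = 255
255 - 0 = 255
Wildcard: 0.31.255.255


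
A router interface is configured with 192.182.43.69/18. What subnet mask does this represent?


/18 means 18 network bits, 14 host bits
Binary: 11111111111111111100000000000000
Mask: 255.255.192.0


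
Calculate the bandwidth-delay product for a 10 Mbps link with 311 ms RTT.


BDP = bandwidth * RTT
= 10 Mbps * 311 ms
= 10 * 1e6 * 311 / 1000 bits
= 3110000 bits
= 388750 bytes
= 379.6387 KB
BDP = 3110000 bits (388750 bytes)


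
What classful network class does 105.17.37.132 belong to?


First octet: 105
Binary: 01101001
0xxxxxxx -> Class A (1-126)
Class A, default mask 255.0.0.0 (/8)


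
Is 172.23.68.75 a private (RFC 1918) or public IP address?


RFC 1918 private ranges:
  10.0.0.0/8 (10.0.0.0 - 10.255.255.255)
  172.16.0.0/12 (172.16.0.0 - 172.31.255.255)
  192.168.0.0/16 (192.168.0.0 - 192.168.255.255)
Private (in 172.16.0.0/12)


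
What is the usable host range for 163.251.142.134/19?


Network: 163.251.128.0
Broadcast: 163.251.159.255
First usable = network + 1
Last usable = broadcast - 1
Range: 163.251.128.1 to 163.251.159.254


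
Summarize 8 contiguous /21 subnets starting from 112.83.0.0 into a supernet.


Original prefix: /21
Number of subnets: 8 = 2^3
New prefix = 21 - 3 = 18
Supernet: 112.83.0.0/18


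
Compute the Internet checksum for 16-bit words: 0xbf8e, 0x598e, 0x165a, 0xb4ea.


Sum all words (with carry folding):
+ 0xbf8e = 0xbf8e
+ 0x598e = 0x191d
+ 0x165a = 0x2f77
+ 0xb4ea = 0xe461
One's complement: ~0xe461
Checksum = 0x1b9e


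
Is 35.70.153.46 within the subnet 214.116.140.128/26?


Subnet network: 214.116.140.128
Test IP AND mask: 35.70.153.0
No, 35.70.153.46 is not in 214.116.140.128/26


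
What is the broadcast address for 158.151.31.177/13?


Network: 158.144.0.0/13
Host bits = 19
Set all host bits to 1:
Broadcast: 158.151.255.255


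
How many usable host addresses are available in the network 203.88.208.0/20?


Host bits = 32 - 20 = 12
Total addresses = 2^12 = 4096
Usable = total - 2 (network and broadcast)
Usable hosts: 4094


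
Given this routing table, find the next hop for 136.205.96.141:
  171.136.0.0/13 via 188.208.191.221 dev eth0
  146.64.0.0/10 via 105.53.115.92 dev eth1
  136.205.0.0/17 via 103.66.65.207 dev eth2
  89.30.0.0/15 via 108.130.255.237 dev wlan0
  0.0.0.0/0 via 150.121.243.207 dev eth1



Longest prefix match for 136.205.96.141:
  /13 171.136.0.0: no
  /10 146.64.0.0: no
  /17 136.205.0.0: MATCH
  /15 89.30.0.0: no
  /0 0.0.0.0: MATCH
Selected: next-hop 103.66.65.207 via eth2 (matched /17)


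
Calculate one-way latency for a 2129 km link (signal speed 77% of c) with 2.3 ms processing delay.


Speed = 0.77 * 3e5 km/s = 231000 km/s
Propagation delay = 2129 / 231000 = 0.0092 s = 9.2165 ms
Processing delay = 2.3 ms
Total one-way latency = 11.5165 ms


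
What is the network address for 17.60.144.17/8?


IP:   00010001.00111100.10010000.00010001
Mask: 11111111.00000000.00000000.00000000
AND operation:
Net:  00010001.00000000.00000000.00000000
Network: 17.0.0.0/8


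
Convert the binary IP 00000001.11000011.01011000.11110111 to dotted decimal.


00000001 = 1
11000011 = 195
01011000 = 88
11110111 = 247
IP: 1.195.88.247


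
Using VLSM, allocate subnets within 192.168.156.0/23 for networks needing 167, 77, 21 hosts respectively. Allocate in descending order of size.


167 hosts -> /24 (254 usable): 192.168.156.0/24
77 hosts -> /25 (126 usable): 192.168.157.0/25
21 hosts -> /27 (30 usable): 192.168.157.128/27
Allocation: 192.168.156.0/24 (167 hosts, 254 usable); 192.168.157.0/25 (77 hosts, 126 usable); 192.168.157.128/27 (21 hosts, 30 usable)


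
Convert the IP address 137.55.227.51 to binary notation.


137 = 10001001
55 = 00110111
227 = 11100011
51 = 00110011
Binary: 10001001.00110111.11100011.00110011


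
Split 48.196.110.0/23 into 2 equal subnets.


New prefix = 23 + 1 = 24
Each subnet has 256 addresses
  48.196.110.0/24
  48.196.111.0/24
Subnets: 48.196.110.0/24, 48.196.111.0/24


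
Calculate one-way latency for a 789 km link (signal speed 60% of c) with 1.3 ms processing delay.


Speed = 0.6 * 3e5 km/s = 180000 km/s
Propagation delay = 789 / 180000 = 0.0044 s = 4.3833 ms
Processing delay = 1.3 ms
Total one-way latency = 5.6833 ms


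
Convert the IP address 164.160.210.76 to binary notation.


164 = 10100100
160 = 10100000
210 = 11010010
76 = 01001100
Binary: 10100100.10100000.11010010.01001100


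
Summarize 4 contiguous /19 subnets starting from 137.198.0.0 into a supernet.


Original prefix: /19
Number of subnets: 4 = 2^2
New prefix = 19 - 2 = 17
Supernet: 137.198.0.0/17


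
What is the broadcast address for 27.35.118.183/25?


Network: 27.35.118.128/25
Host bits = 7
Set all host bits to 1:
Broadcast: 27.35.118.255


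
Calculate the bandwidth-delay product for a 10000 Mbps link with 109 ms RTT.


BDP = bandwidth * RTT
= 10000 Mbps * 109 ms
= 10000 * 1e6 * 109 / 1000 bits
= 1090000000 bits
= 136250000 bytes
= 133056.6406 KB
BDP = 1090000000 bits (136250000 bytes)


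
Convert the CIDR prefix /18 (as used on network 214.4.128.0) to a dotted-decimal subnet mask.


/18 means 18 network bits, 14 host bits
Binary: 11111111111111111100000000000000
Mask: 255.255.192.0


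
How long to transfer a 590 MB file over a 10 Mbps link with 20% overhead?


Effective throughput = 10 * (1 - 20/100) = 8 Mbps
File size in Mb = 590 * 8 = 4720 Mb
Time = 4720 / 8
Time = 590 seconds


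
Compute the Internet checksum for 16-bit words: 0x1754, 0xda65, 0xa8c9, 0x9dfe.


Sum all words (with carry folding):
+ 0x1754 = 0x1754
+ 0xda65 = 0xf1b9
+ 0xa8c9 = 0x9a83
+ 0x9dfe = 0x3882
One's complement: ~0x3882
Checksum = 0xc77d


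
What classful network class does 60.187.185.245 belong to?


First octet: 60
Binary: 00111100
0xxxxxxx -> Class A (1-126)
Class A, default mask 255.0.0.0 (/8)


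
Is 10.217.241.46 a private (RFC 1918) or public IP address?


RFC 1918 private ranges:
  10.0.0.0/8 (10.0.0.0 - 10.255.255.255)
  172.16.0.0/12 (172.16.0.0 - 172.31.255.255)
  192.168.0.0/16 (192.168.0.0 - 192.168.255.255)
Private (in 10.0.0.0/8)


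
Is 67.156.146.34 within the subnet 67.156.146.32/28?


Subnet network: 67.156.146.32
Test IP AND mask: 67.156.146.32
Yes, 67.156.146.34 is in 67.156.146.32/28


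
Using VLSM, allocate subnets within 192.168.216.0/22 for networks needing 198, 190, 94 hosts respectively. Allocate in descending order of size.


198 hosts -> /24 (254 usable): 192.168.216.0/24
190 hosts -> /24 (254 usable): 192.168.217.0/24
94 hosts -> /25 (126 usable): 192.168.218.0/25
Allocation: 192.168.216.0/24 (198 hosts, 254 usable); 192.168.217.0/24 (190 hosts, 254 usable); 192.168.218.0/25 (94 hosts, 126 usable)


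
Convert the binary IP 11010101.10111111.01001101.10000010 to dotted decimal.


11010101 = 213
10111111 = 191
01001101 = 77
10000010 = 130
IP: 213.191.77.130


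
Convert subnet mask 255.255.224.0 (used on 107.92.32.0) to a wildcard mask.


Subnet mask: 255.255.224.0
Wildcard = 255.255.255.255 - subnet mask
255 - 255 = 0
255 - 255 = 0
255 - 224 = 31
255 - 0 = 255
Wildcard: 0.0.31.255


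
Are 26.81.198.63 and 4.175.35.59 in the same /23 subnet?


Mask: 255.255.254.0
26.81.198.63 AND mask = 26.81.198.0
4.175.35.59 AND mask = 4.175.34.0
No, different subnets (26.81.198.0 vs 4.175.34.0)


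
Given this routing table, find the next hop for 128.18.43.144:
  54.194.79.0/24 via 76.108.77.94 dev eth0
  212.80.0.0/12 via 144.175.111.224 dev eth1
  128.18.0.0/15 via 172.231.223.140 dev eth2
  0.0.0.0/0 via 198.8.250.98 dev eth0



Longest prefix match for 128.18.43.144:
  /24 54.194.79.0: no
  /12 212.80.0.0: no
  /15 128.18.0.0: MATCH
  /0 0.0.0.0: MATCH
Selected: next-hop 172.231.223.140 via eth2 (matched /15)


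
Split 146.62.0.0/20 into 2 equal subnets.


New prefix = 20 + 1 = 21
Each subnet has 2048 addresses
  146.62.0.0/21
  146.62.8.0/21
Subnets: 146.62.0.0/21, 146.62.8.0/21


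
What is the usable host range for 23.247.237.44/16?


Network: 23.247.0.0
Broadcast: 23.247.255.255
First usable = network + 1
Last usable = broadcast - 1
Range: 23.247.0.1 to 23.247.255.254


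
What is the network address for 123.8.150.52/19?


IP:   01111011.00001000.10010110.00110100
Mask: 11111111.11111111.11100000.00000000
AND operation:
Net:  01111011.00001000.10000000.00000000
Network: 123.8.128.0/19


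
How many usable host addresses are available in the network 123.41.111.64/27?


Host bits = 32 - 27 = 5
Total addresses = 2^5 = 32
Usable = total - 2 (network and broadcast)
Usable hosts: 30


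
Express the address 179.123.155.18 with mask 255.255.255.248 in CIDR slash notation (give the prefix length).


Binary: 11111111.11111111.11111111.11111000
Count leading 1s
Prefix: /29


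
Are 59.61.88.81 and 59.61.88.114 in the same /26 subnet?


Mask: 255.255.255.192
59.61.88.81 AND mask = 59.61.88.64
59.61.88.114 AND mask = 59.61.88.64
Yes, same subnet (59.61.88.64)


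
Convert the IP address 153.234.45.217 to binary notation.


153 = 10011001
234 = 11101010
45 = 00101101
217 = 11011001
Binary: 10011001.11101010.00101101.11011001


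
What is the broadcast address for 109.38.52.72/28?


Network: 109.38.52.64/28
Host bits = 4
Set all host bits to 1:
Broadcast: 109.38.52.79


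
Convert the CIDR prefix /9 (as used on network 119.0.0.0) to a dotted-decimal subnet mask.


/9 means 9 network bits, 23 host bits
Binary: 11111111100000000000000000000000
Mask: 255.128.0.0


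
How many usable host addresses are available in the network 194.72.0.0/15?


Host bits = 32 - 15 = 17
Total addresses = 2^17 = 131072
Usable = total - 2 (network and broadcast)
Usable hosts: 131070


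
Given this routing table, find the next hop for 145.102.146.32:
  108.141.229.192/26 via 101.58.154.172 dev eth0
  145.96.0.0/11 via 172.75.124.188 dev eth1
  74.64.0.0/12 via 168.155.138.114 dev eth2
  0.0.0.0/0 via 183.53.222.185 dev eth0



Longest prefix match for 145.102.146.32:
  /26 108.141.229.192: no
  /11 145.96.0.0: MATCH
  /12 74.64.0.0: no
  /0 0.0.0.0: MATCH
Selected: next-hop 172.75.124.188 via eth1 (matched /11)


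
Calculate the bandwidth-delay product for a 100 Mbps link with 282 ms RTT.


BDP = bandwidth * RTT
= 100 Mbps * 282 ms
= 100 * 1e6 * 282 / 1000 bits
= 28200000 bits
= 3525000 bytes
= 3442.3828 KB
BDP = 28200000 bits (3525000 bytes)


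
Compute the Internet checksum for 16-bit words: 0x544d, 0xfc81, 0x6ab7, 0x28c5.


Sum all words (with carry folding):
+ 0x544d = 0x544d
+ 0xfc81 = 0x50cf
+ 0x6ab7 = 0xbb86
+ 0x28c5 = 0xe44b
One's complement: ~0xe44b
Checksum = 0x1bb4


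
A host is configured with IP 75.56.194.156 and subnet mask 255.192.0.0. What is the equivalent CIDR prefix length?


Binary: 11111111.11000000.00000000.00000000
Count leading 1s
Prefix: /10


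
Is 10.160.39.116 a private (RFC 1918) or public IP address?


RFC 1918 private ranges:
  10.0.0.0/8 (10.0.0.0 - 10.255.255.255)
  172.16.0.0/12 (172.16.0.0 - 172.31.255.255)
  192.168.0.0/16 (192.168.0.0 - 192.168.255.255)
Private (in 10.0.0.0/8)


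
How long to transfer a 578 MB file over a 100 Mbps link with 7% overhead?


Effective throughput = 100 * (1 - 7/100) = 93 Mbps
File size in Mb = 578 * 8 = 4624 Mb
Time = 4624 / 93
Time = 49.7204 seconds


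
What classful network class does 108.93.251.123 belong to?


First octet: 108
Binary: 01101100
0xxxxxxx -> Class A (1-126)
Class A, default mask 255.0.0.0 (/8)


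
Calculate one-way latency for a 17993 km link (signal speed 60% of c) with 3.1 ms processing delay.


Speed = 0.6 * 3e5 km/s = 180000 km/s
Propagation delay = 17993 / 180000 = 0.1 s = 99.9611 ms
Processing delay = 3.1 ms
Total one-way latency = 103.0611 ms


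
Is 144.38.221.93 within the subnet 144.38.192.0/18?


Subnet network: 144.38.192.0
Test IP AND mask: 144.38.192.0
Yes, 144.38.221.93 is in 144.38.192.0/18


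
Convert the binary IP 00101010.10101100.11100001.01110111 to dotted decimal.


00101010 = 42
10101100 = 172
11100001 = 225
01110111 = 119
IP: 42.172.225.119


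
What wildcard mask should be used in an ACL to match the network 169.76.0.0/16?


Subnet mask: 255.255.0.0
Wildcard = 255.255.255.255 - subnet mask
255 - 255 = 0
255 - 255 = 0
255 - 0 = 255
255 - 0 = 255
Wildcard: 0.0.255.255


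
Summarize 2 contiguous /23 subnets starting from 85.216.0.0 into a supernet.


Original prefix: /23
Number of subnets: 2 = 2^1
New prefix = 23 - 1 = 22
Supernet: 85.216.0.0/22


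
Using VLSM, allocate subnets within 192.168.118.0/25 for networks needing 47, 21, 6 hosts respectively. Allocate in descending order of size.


47 hosts -> /26 (62 usable): 192.168.118.0/26
21 hosts -> /27 (30 usable): 192.168.118.64/27
6 hosts -> /29 (6 usable): 192.168.118.96/29
Allocation: 192.168.118.0/26 (47 hosts, 62 usable); 192.168.118.64/27 (21 hosts, 30 usable); 192.168.118.96/29 (6 hosts, 6 usable)


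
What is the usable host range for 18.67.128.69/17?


Network: 18.67.128.0
Broadcast: 18.67.255.255
First usable = network + 1
Last usable = broadcast - 1
Range: 18.67.128.1 to 18.67.255.254


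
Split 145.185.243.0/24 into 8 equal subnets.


New prefix = 24 + 3 = 27
Each subnet has 32 addresses
  145.185.243.0/27
  145.185.243.32/27
  145.185.243.64/27
  145.185.243.96/27
  145.185.243.128/27
  145.185.243.160/27
  145.185.243.192/27
  145.185.243.224/27
Subnets: 145.185.243.0/27, 145.185.243.32/27, 145.185.243.64/27, 145.185.243.96/27, 145.185.243.128/27, 145.185.243.160/27, 145.185.243.192/27, 145.185.243.224/27


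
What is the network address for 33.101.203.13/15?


IP:   00100001.01100101.11001011.00001101
Mask: 11111111.11111110.00000000.00000000
AND operation:
Net:  00100001.01100100.00000000.00000000
Network: 33.100.0.0/15


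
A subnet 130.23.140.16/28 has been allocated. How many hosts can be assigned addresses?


Host bits = 32 - 28 = 4
Total addresses = 2^4 = 16
Usable = total - 2 (network and broadcast)
Usable hosts: 14


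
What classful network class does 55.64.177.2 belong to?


First octet: 55
Binary: 00110111
0xxxxxxx -> Class A (1-126)
Class A, default mask 255.0.0.0 (/8)


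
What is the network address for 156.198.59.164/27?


IP:   10011100.11000110.00111011.10100100
Mask: 11111111.11111111.11111111.11100000
AND operation:
Net:  10011100.11000110.00111011.10100000
Network: 156.198.59.160/27


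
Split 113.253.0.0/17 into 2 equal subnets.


New prefix = 17 + 1 = 18
Each subnet has 16384 addresses
  113.253.0.0/18
  113.253.64.0/18
Subnets: 113.253.0.0/18, 113.253.64.0/18


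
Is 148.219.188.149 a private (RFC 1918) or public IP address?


RFC 1918 private ranges:
  10.0.0.0/8 (10.0.0.0 - 10.255.255.255)
  172.16.0.0/12 (172.16.0.0 - 172.31.255.255)
  192.168.0.0/16 (192.168.0.0 - 192.168.255.255)
Public (not in any RFC 1918 range)


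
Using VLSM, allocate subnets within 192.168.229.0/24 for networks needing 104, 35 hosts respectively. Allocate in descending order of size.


104 hosts -> /25 (126 usable): 192.168.229.0/25
35 hosts -> /26 (62 usable): 192.168.229.128/26
Allocation: 192.168.229.0/25 (104 hosts, 126 usable); 192.168.229.128/26 (35 hosts, 62 usable)


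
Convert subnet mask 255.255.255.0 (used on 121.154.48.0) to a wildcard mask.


Subnet mask: 255.255.255.0
Wildcard = 255.255.255.255 - subnet mask
255 - 255 = 0
255 - 255 = 0
255 - 255 = 0
255 - 0 = 255
Wildcard: 0.0.0.255


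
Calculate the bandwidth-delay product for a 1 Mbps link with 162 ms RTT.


BDP = bandwidth * RTT
= 1 Mbps * 162 ms
= 1 * 1e6 * 162 / 1000 bits
= 162000 bits
= 20250 bytes
= 19.7754 KB
BDP = 162000 bits (20250 bytes)


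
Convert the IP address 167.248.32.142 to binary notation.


167 = 10100111
248 = 11111000
32 = 00100000
142 = 10001110
Binary: 10100111.11111000.00100000.10001110


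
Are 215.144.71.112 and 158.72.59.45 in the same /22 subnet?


Mask: 255.255.252.0
215.144.71.112 AND mask = 215.144.68.0
158.72.59.45 AND mask = 158.72.56.0
No, different subnets (215.144.68.0 vs 158.72.56.0)


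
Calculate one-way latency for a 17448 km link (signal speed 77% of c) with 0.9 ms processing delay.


Speed = 0.77 * 3e5 km/s = 231000 km/s
Propagation delay = 17448 / 231000 = 0.0755 s = 75.5325 ms
Processing delay = 0.9 ms
Total one-way latency = 76.4325 ms


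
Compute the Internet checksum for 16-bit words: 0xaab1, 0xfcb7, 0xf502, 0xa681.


Sum all words (with carry folding):
+ 0xaab1 = 0xaab1
+ 0xfcb7 = 0xa769
+ 0xf502 = 0x9c6c
+ 0xa681 = 0x42ee
One's complement: ~0x42ee
Checksum = 0xbd11


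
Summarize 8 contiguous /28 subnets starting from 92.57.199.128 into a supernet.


Original prefix: /28
Number of subnets: 8 = 2^3
New prefix = 28 - 3 = 25
Supernet: 92.57.199.128/25


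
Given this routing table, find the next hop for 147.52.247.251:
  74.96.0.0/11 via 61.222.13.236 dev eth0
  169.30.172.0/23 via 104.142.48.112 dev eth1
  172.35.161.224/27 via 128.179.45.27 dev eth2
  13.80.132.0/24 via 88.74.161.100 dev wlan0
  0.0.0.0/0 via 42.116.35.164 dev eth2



Longest prefix match for 147.52.247.251:
  /11 74.96.0.0: no
  /23 169.30.172.0: no
  /27 172.35.161.224: no
  /24 13.80.132.0: no
  /0 0.0.0.0: MATCH
Selected: next-hop 42.116.35.164 via eth2 (matched /0)


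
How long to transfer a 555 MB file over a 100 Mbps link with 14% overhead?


Effective throughput = 100 * (1 - 14/100) = 86 Mbps
File size in Mb = 555 * 8 = 4440 Mb
Time = 4440 / 86
Time = 51.6279 seconds


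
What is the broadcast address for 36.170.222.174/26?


Network: 36.170.222.128/26
Host bits = 6
Set all host bits to 1:
Broadcast: 36.170.222.191


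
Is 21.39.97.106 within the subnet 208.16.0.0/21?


Subnet network: 208.16.0.0
Test IP AND mask: 21.39.96.0
No, 21.39.97.106 is not in 208.16.0.0/21


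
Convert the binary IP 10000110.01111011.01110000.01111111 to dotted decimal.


10000110 = 134
01111011 = 123
01110000 = 112
01111111 = 127
IP: 134.123.112.127


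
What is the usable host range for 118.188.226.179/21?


Network: 118.188.224.0
Broadcast: 118.188.231.255
First usable = network + 1
Last usable = broadcast - 1
Range: 118.188.224.1 to 118.188.231.254


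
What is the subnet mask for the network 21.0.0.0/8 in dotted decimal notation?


/8 means 8 network bits, 24 host bits
Binary: 11111111000000000000000000000000
Mask: 255.0.0.0


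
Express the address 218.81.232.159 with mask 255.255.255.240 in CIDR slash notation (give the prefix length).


Binary: 11111111.11111111.11111111.11110000
Count leading 1s
Prefix: /28


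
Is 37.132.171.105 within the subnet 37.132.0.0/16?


Subnet network: 37.132.0.0
Test IP AND mask: 37.132.0.0
Yes, 37.132.171.105 is in 37.132.0.0/16


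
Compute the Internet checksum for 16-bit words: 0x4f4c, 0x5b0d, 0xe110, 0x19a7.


Sum all words (with carry folding):
+ 0x4f4c = 0x4f4c
+ 0x5b0d = 0xaa59
+ 0xe110 = 0x8b6a
+ 0x19a7 = 0xa511
One's complement: ~0xa511
Checksum = 0x5aee


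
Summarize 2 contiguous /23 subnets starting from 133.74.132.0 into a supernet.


Original prefix: /23
Number of subnets: 2 = 2^1
New prefix = 23 - 1 = 22
Supernet: 133.74.132.0/22


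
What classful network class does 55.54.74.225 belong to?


First octet: 55
Binary: 00110111
0xxxxxxx -> Class A (1-126)
Class A, default mask 255.0.0.0 (/8)


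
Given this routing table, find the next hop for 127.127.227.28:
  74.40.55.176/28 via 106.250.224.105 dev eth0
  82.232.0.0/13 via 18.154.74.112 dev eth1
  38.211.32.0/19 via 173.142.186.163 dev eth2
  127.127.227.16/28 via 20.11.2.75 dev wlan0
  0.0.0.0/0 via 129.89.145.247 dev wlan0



Longest prefix match for 127.127.227.28:
  /28 74.40.55.176: no
  /13 82.232.0.0: no
  /19 38.211.32.0: no
  /28 127.127.227.16: MATCH
  /0 0.0.0.0: MATCH
Selected: next-hop 20.11.2.75 via wlan0 (matched /28)


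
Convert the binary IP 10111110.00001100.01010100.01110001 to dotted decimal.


10111110 = 190
00001100 = 12
01010100 = 84
01110001 = 113
IP: 190.12.84.113


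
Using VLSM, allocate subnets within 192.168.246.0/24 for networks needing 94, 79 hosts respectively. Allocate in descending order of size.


94 hosts -> /25 (126 usable): 192.168.246.0/25
79 hosts -> /25 (126 usable): 192.168.246.128/25
Allocation: 192.168.246.0/25 (94 hosts, 126 usable); 192.168.246.128/25 (79 hosts, 126 usable)


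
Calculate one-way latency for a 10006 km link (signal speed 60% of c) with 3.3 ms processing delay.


Speed = 0.6 * 3e5 km/s = 180000 km/s
Propagation delay = 10006 / 180000 = 0.0556 s = 55.5889 ms
Processing delay = 3.3 ms
Total one-way latency = 58.8889 ms


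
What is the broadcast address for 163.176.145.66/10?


Network: 163.128.0.0/10
Host bits = 22
Set all host bits to 1:
Broadcast: 163.191.255.255


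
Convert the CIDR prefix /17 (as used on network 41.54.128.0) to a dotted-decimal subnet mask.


/17 means 17 network bits, 15 host bits
Binary: 11111111111111111000000000000000
Mask: 255.255.128.0


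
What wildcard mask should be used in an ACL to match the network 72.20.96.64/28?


Subnet mask: 255.255.255.240
Wildcard = 255.255.255.255 - subnet mask
255 - 255 = 0
255 - 255 = 0
255 - 255 = 0
255 - 240 = 15
Wildcard: 0.0.0.15


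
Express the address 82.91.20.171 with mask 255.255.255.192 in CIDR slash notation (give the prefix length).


Binary: 11111111.11111111.11111111.11000000
Count leading 1s
Prefix: /26


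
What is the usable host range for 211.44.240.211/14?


Network: 211.44.0.0
Broadcast: 211.47.255.255
First usable = network + 1
Last usable = broadcast - 1
Range: 211.44.0.1 to 211.47.255.254


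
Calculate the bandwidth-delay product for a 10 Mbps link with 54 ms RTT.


BDP = bandwidth * RTT
= 10 Mbps * 54 ms
= 10 * 1e6 * 54 / 1000 bits
= 540000 bits
= 67500 bytes
= 65.918 KB
BDP = 540000 bits (67500 bytes)


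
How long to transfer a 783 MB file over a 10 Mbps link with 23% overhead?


Effective throughput = 10 * (1 - 23/100) = 7.7 Mbps
File size in Mb = 783 * 8 = 6264 Mb
Time = 6264 / 7.7
Time = 813.5065 seconds


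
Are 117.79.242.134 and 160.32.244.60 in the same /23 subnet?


Mask: 255.255.254.0
117.79.242.134 AND mask = 117.79.242.0
160.32.244.60 AND mask = 160.32.244.0
No, different subnets (117.79.242.0 vs 160.32.244.0)


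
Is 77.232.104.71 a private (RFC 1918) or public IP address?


RFC 1918 private ranges:
  10.0.0.0/8 (10.0.0.0 - 10.255.255.255)
  172.16.0.0/12 (172.16.0.0 - 172.31.255.255)
  192.168.0.0/16 (192.168.0.0 - 192.168.255.255)
Public (not in any RFC 1918 range)


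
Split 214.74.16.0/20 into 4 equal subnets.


New prefix = 20 + 2 = 22
Each subnet has 1024 addresses
  214.74.16.0/22
  214.74.20.0/22
  214.74.24.0/22
  214.74.28.0/22
Subnets: 214.74.16.0/22, 214.74.20.0/22, 214.74.24.0/22, 214.74.28.0/22


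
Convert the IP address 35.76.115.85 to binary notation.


35 = 00100011
76 = 01001100
115 = 01110011
85 = 01010101
Binary: 00100011.01001100.01110011.01010101


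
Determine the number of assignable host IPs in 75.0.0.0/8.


Host bits = 32 - 8 = 24
Total addresses = 2^24 = 16777216
Usable = total - 2 (network and broadcast)
Usable hosts: 16777214


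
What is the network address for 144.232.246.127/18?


IP:   10010000.11101000.11110110.01111111
Mask: 11111111.11111111.11000000.00000000
AND operation:
Net:  10010000.11101000.11000000.00000000
Network: 144.232.192.0/18


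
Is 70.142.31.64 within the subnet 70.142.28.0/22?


Subnet network: 70.142.28.0
Test IP AND mask: 70.142.28.0
Yes, 70.142.31.64 is in 70.142.28.0/22


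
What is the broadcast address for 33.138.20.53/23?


Network: 33.138.20.0/23
Host bits = 9
Set all host bits to 1:
Broadcast: 33.138.21.255


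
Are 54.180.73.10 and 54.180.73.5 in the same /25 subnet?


Mask: 255.255.255.128
54.180.73.10 AND mask = 54.180.73.0
54.180.73.5 AND mask = 54.180.73.0
Yes, same subnet (54.180.73.0)


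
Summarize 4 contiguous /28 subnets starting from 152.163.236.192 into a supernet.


Original prefix: /28
Number of subnets: 4 = 2^2
New prefix = 28 - 2 = 26
Supernet: 152.163.236.192/26


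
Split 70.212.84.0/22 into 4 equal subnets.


New prefix = 22 + 2 = 24
Each subnet has 256 addresses
  70.212.84.0/24
  70.212.85.0/24
  70.212.86.0/24
  70.212.87.0/24
Subnets: 70.212.84.0/24, 70.212.85.0/24, 70.212.86.0/24, 70.212.87.0/24


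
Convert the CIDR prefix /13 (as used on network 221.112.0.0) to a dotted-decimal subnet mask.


/13 means 13 network bits, 19 host bits
Binary: 11111111111110000000000000000000
Mask: 255.248.0.0


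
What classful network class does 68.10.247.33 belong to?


First octet: 68
Binary: 01000100
0xxxxxxx -> Class A (1-126)
Class A, default mask 255.0.0.0 (/8)


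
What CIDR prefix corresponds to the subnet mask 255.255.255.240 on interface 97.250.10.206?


Binary: 11111111.11111111.11111111.11110000
Count leading 1s
Prefix: /28


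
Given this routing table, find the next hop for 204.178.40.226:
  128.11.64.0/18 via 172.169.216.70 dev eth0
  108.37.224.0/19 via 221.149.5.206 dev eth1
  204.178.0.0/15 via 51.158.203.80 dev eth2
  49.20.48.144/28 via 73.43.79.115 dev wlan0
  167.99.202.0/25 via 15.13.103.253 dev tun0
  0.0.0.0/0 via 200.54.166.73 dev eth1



Longest prefix match for 204.178.40.226:
  /18 128.11.64.0: no
  /19 108.37.224.0: no
  /15 204.178.0.0: MATCH
  /28 49.20.48.144: no
  /25 167.99.202.0: no
  /0 0.0.0.0: MATCH
Selected: next-hop 51.158.203.80 via eth2 (matched /15)


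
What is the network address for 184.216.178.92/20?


IP:   10111000.11011000.10110010.01011100
Mask: 11111111.11111111.11110000.00000000
AND operation:
Net:  10111000.11011000.10110000.00000000
Network: 184.216.176.0/20


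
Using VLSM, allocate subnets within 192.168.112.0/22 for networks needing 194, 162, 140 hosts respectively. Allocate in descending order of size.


194 hosts -> /24 (254 usable): 192.168.112.0/24
162 hosts -> /24 (254 usable): 192.168.113.0/24
140 hosts -> /24 (254 usable): 192.168.114.0/24
Allocation: 192.168.112.0/24 (194 hosts, 254 usable); 192.168.113.0/24 (162 hosts, 254 usable); 192.168.114.0/24 (140 hosts, 254 usable)


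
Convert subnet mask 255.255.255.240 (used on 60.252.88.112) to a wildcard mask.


Subnet mask: 255.255.255.240
Wildcard = 255.255.255.255 - subnet mask
255 - 255 = 0
255 - 255 = 0
255 - 255 = 0
255 - 240 = 15
Wildcard: 0.0.0.15


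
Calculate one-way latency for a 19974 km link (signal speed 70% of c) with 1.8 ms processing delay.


Speed = 0.7 * 3e5 km/s = 210000 km/s
Propagation delay = 19974 / 210000 = 0.0951 s = 95.1143 ms
Processing delay = 1.8 ms
Total one-way latency = 96.9143 ms


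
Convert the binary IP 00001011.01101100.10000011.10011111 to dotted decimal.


00001011 = 11
01101100 = 108
10000011 = 131
10011111 = 159
IP: 11.108.131.159


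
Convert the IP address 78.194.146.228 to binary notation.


78 = 01001110
194 = 11000010
146 = 10010010
228 = 11100100
Binary: 01001110.11000010.10010010.11100100


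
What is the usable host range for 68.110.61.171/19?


Network: 68.110.32.0
Broadcast: 68.110.63.255
First usable = network + 1
Last usable = broadcast - 1
Range: 68.110.32.1 to 68.110.63.254


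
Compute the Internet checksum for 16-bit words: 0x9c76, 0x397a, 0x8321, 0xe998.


Sum all words (with carry folding):
+ 0x9c76 = 0x9c76
+ 0x397a = 0xd5f0
+ 0x8321 = 0x5912
+ 0xe998 = 0x42ab
One's complement: ~0x42ab
Checksum = 0xbd54


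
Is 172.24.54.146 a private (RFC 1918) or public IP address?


RFC 1918 private ranges:
  10.0.0.0/8 (10.0.0.0 - 10.255.255.255)
  172.16.0.0/12 (172.16.0.0 - 172.31.255.255)
  192.168.0.0/16 (192.168.0.0 - 192.168.255.255)
Private (in 172.16.0.0/12)


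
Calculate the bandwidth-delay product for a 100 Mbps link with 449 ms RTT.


BDP = bandwidth * RTT
= 100 Mbps * 449 ms
= 100 * 1e6 * 449 / 1000 bits
= 44900000 bits
= 5612500 bytes
= 5480.957 KB
BDP = 44900000 bits (5612500 bytes)


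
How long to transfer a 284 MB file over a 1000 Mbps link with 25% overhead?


Effective throughput = 1000 * (1 - 25/100) = 750 Mbps
File size in Mb = 284 * 8 = 2272 Mb
Time = 2272 / 750
Time = 3.0293 seconds


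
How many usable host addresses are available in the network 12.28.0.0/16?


Host bits = 32 - 16 = 16
Total addresses = 2^16 = 65536
Usable = total - 2 (network and broadcast)
Usable hosts: 65534


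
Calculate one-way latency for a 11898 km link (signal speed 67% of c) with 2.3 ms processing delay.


Speed = 0.67 * 3e5 km/s = 201000 km/s
Propagation delay = 11898 / 201000 = 0.0592 s = 59.194 ms
Processing delay = 2.3 ms
Total one-way latency = 61.494 ms


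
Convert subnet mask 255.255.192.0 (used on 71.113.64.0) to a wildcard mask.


Subnet mask: 255.255.192.0
Wildcard = 255.255.255.255 - subnet mask
255 - 255 = 0
255 - 255 = 0
255 - 192 = 63
255 - 0 = 255
Wildcard: 0.0.63.255


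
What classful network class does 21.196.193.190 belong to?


First octet: 21
Binary: 00010101
0xxxxxxx -> Class A (1-126)
Class A, default mask 255.0.0.0 (/8)


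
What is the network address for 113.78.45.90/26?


IP:   01110001.01001110.00101101.01011010
Mask: 11111111.11111111.11111111.11000000
AND operation:
Net:  01110001.01001110.00101101.01000000
Network: 113.78.45.64/26


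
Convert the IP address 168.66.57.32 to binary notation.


168 = 10101000
66 = 01000010
57 = 00111001
32 = 00100000
Binary: 10101000.01000010.00111001.00100000


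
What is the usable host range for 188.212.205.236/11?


Network: 188.192.0.0
Broadcast: 188.223.255.255
First usable = network + 1
Last usable = broadcast - 1
Range: 188.192.0.1 to 188.223.255.254


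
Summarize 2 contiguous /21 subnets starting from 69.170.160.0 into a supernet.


Original prefix: /21
Number of subnets: 2 = 2^1
New prefix = 21 - 1 = 20
Supernet: 69.170.160.0/20


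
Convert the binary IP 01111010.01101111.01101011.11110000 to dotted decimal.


01111010 = 122
01101111 = 111
01101011 = 107
11110000 = 240
IP: 122.111.107.240


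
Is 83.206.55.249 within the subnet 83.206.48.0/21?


Subnet network: 83.206.48.0
Test IP AND mask: 83.206.48.0
Yes, 83.206.55.249 is in 83.206.48.0/21


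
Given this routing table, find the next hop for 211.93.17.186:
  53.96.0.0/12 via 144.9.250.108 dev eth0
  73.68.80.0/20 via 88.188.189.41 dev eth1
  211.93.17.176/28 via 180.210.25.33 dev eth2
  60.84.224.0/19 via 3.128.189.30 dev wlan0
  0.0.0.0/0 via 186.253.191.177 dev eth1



Longest prefix match for 211.93.17.186:
  /12 53.96.0.0: no
  /20 73.68.80.0: no
  /28 211.93.17.176: MATCH
  /19 60.84.224.0: no
  /0 0.0.0.0: MATCH
Selected: next-hop 180.210.25.33 via eth2 (matched /28)


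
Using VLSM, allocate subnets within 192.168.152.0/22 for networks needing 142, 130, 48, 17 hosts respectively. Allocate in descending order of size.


142 hosts -> /24 (254 usable): 192.168.152.0/24
130 hosts -> /24 (254 usable): 192.168.153.0/24
48 hosts -> /26 (62 usable): 192.168.154.0/26
17 hosts -> /27 (30 usable): 192.168.154.64/27
Allocation: 192.168.152.0/24 (142 hosts, 254 usable); 192.168.153.0/24 (130 hosts, 254 usable); 192.168.154.0/26 (48 hosts, 62 usable); 192.168.154.64/27 (17 hosts, 30 usable)


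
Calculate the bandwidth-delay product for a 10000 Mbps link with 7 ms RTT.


BDP = bandwidth * RTT
= 10000 Mbps * 7 ms
= 10000 * 1e6 * 7 / 1000 bits
= 70000000 bits
= 8750000 bytes
= 8544.9219 KB
BDP = 70000000 bits (8750000 bytes)


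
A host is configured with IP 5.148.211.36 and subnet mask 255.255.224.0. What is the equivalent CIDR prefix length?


Binary: 11111111.11111111.11100000.00000000
Count leading 1s
Prefix: /19


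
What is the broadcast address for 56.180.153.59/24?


Network: 56.180.153.0/24
Host bits = 8
Set all host bits to 1:
Broadcast: 56.180.153.255


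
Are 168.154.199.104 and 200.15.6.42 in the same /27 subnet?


Mask: 255.255.255.224
168.154.199.104 AND mask = 168.154.199.96
200.15.6.42 AND mask = 200.15.6.32
No, different subnets (168.154.199.96 vs 200.15.6.32)


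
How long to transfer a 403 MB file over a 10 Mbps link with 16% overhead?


Effective throughput = 10 * (1 - 16/100) = 8.4 Mbps
File size in Mb = 403 * 8 = 3224 Mb
Time = 3224 / 8.4
Time = 383.8095 seconds


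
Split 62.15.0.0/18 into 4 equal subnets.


New prefix = 18 + 2 = 20
Each subnet has 4096 addresses
  62.15.0.0/20
  62.15.16.0/20
  62.15.32.0/20
  62.15.48.0/20
Subnets: 62.15.0.0/20, 62.15.16.0/20, 62.15.32.0/20, 62.15.48.0/20


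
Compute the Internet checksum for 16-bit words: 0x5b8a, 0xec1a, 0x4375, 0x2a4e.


Sum all words (with carry folding):
+ 0x5b8a = 0x5b8a
+ 0xec1a = 0x47a5
+ 0x4375 = 0x8b1a
+ 0x2a4e = 0xb568
One's complement: ~0xb568
Checksum = 0x4a97


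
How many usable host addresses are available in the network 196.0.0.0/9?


Host bits = 32 - 9 = 23
Total addresses = 2^23 = 8388608
Usable = total - 2 (network and broadcast)
Usable hosts: 8388606


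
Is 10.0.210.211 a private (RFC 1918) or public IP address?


RFC 1918 private ranges:
  10.0.0.0/8 (10.0.0.0 - 10.255.255.255)
  172.16.0.0/12 (172.16.0.0 - 172.31.255.255)
  192.168.0.0/16 (192.168.0.0 - 192.168.255.255)
Private (in 10.0.0.0/8)


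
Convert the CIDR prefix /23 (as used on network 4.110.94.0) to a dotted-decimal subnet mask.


/23 means 23 network bits, 9 host bits
Binary: 11111111111111111111111000000000
Mask: 255.255.254.0


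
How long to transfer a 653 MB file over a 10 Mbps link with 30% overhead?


Effective throughput = 10 * (1 - 30/100) = 7 Mbps
File size in Mb = 653 * 8 = 5224 Mb
Time = 5224 / 7
Time = 746.2857 seconds


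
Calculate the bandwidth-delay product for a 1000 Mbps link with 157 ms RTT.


BDP = bandwidth * RTT
= 1000 Mbps * 157 ms
= 1000 * 1e6 * 157 / 1000 bits
= 157000000 bits
= 19625000 bytes
= 19165.0391 KB
BDP = 157000000 bits (19625000 bytes)


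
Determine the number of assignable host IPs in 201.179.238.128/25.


Host bits = 32 - 25 = 7
Total addresses = 2^7 = 128
Usable = total - 2 (network and broadcast)
Usable hosts: 126


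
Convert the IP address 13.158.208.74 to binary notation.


13 = 00001101
158 = 10011110
208 = 11010000
74 = 01001010
Binary: 00001101.10011110.11010000.01001010


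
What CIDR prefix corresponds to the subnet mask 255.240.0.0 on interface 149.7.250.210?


Binary: 11111111.11110000.00000000.00000000
Count leading 1s
Prefix: /12


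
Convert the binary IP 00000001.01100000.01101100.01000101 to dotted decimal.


00000001 = 1
01100000 = 96
01101100 = 108
01000101 = 69
IP: 1.96.108.69


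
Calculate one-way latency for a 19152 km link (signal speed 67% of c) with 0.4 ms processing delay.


Speed = 0.67 * 3e5 km/s = 201000 km/s
Propagation delay = 19152 / 201000 = 0.0953 s = 95.2836 ms
Processing delay = 0.4 ms
Total one-way latency = 95.6836 ms


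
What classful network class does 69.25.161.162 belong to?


First octet: 69
Binary: 01000101
0xxxxxxx -> Class A (1-126)
Class A, default mask 255.0.0.0 (/8)


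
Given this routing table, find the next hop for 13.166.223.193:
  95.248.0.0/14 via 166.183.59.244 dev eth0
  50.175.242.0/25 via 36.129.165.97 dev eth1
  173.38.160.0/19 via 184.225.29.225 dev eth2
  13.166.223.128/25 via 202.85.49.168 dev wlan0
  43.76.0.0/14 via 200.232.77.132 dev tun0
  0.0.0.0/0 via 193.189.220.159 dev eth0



Longest prefix match for 13.166.223.193:
  /14 95.248.0.0: no
  /25 50.175.242.0: no
  /19 173.38.160.0: no
  /25 13.166.223.128: MATCH
  /14 43.76.0.0: no
  /0 0.0.0.0: MATCH
Selected: next-hop 202.85.49.168 via wlan0 (matched /25)


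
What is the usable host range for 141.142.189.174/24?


Network: 141.142.189.0
Broadcast: 141.142.189.255
First usable = network + 1
Last usable = broadcast - 1
Range: 141.142.189.1 to 141.142.189.254


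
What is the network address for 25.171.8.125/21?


IP:   00011001.10101011.00001000.01111101
Mask: 11111111.11111111.11111000.00000000
AND operation:
Net:  00011001.10101011.00001000.00000000
Network: 25.171.8.0/21


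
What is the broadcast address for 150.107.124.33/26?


Network: 150.107.124.0/26
Host bits = 6
Set all host bits to 1:
Broadcast: 150.107.124.63


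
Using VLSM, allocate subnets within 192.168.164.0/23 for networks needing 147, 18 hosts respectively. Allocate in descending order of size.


147 hosts -> /24 (254 usable): 192.168.164.0/24
18 hosts -> /27 (30 usable): 192.168.165.0/27
Allocation: 192.168.164.0/24 (147 hosts, 254 usable); 192.168.165.0/27 (18 hosts, 30 usable)
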